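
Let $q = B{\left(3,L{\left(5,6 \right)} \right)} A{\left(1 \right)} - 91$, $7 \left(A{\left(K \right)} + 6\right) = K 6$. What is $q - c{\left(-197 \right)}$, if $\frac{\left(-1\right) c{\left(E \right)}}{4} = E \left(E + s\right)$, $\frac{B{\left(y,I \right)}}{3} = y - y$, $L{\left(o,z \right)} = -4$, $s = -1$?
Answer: $155933$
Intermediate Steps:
$B{\left(y,I \right)} = 0$ ($B{\left(y,I \right)} = 3 \left(y - y\right) = 3 \cdot 0 = 0$)
$A{\left(K \right)} = -6 + \frac{6 K}{7}$ ($A{\left(K \right)} = -6 + \frac{K 6}{7} = -6 + \frac{6 K}{7}$)
$c{\left(E \right)} = - 4 E \left(-1 + E\right)$ ($c{\left(E \right)} = - 4 E \left(E - 1\right) = - 4 E \left(-1 + E\right)$)
$q = -91$ ($q = 0 \left(-6 + \frac{6}{7} \cdot 1\right) - 91 = 0 \left(-6 + \frac{6}{7}\right) - 91 = 0 \left(- \frac{36}{7}\right) - 91 = 0 - 91 = -91$)
$q - c{\left(-197 \right)} = -91 - 4 \left(-197\right) \left(1 - -197\right) = -91 - 4 \left(-197\right) \left(1 + 197\right) = -91 - 4 \left(-197\right) 198 = -91 - -156024 = -91 + 156024 = 155933$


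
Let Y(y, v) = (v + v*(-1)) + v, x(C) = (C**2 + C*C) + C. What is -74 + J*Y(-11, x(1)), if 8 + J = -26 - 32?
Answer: -272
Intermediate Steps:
J = -66 (J = -8 + (-26 - 32) = -8 - 58 = -66)
x(C) = C + 2*C**2 (x(C) = (C**2 + C**2) + C = 2*C**2 + C = C + 2*C**2)
Y(y, v) = v (Y(y, v) = (v - v) + v = 0 + v = v)
-74 + J*Y(-11, x(1)) = -74 - 66*(1 + 2*1) = -74 - 66*(1 + 2) = -74 - 66*3 = -74 - 198 = -272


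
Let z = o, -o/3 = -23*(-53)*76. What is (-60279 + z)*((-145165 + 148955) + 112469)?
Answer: -39320072649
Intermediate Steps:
o = -277932 (o = -3*(-23*(-53))*76 = -3657*76 = -3*92644 = -277932)
z = -277932
(-60279 + z)*((-145165 + 148955) + 112469) = (-60279 - 277932)*((-145165 + 148955) + 112469) = -338211*(3790 + 112469) = -338211*116259 = -39320072649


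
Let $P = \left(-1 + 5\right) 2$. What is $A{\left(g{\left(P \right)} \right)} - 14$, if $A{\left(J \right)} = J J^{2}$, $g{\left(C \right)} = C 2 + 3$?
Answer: $6845$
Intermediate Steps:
$P = 8$ ($P = 4 \cdot 2 = 8$)
$g{\left(C \right)} = 3 + 2 C$ ($g{\left(C \right)} = 2 C + 3 = 3 + 2 C$)
$A{\left(J \right)} = J^{3}$
$A{\left(g{\left(P \right)} \right)} - 14 = \left(3 + 2 \cdot 8\right)^{3} - 14 = \left(3 + 16\right)^{3} - 14 = 19^{3} - 14 = 6859 - 14 = 6845$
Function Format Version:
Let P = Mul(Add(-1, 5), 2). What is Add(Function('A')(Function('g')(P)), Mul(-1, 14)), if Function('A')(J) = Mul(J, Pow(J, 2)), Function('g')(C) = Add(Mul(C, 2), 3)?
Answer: 6845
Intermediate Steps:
P = 8 (P = Mul(4, 2) = 8)
Function('g')(C) = Add(3, Mul(2, C)) (Function('g')(C) = Add(Mul(2, C), 3) = Add(3, Mul(2, C)))
Function('A')(J) = Pow(J, 3)
Add(Function('A')(Function('g')(P)), Mul(-1, 14)) = Add(Pow(Add(3, Mul(2, 8)), 3), Mul(-1, 14)) = Add(Pow(Add(3, 16), 3), -14) = Add(Pow(19, 3), -14) = Add(6859, -14) = 6845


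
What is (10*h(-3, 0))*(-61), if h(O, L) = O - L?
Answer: 1830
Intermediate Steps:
(10*h(-3, 0))*(-61) = (10*(-3 - 1*0))*(-61) = (10*(-3 + 0))*(-61) = (10*(-3))*(-61) = -30*(-61) = 1830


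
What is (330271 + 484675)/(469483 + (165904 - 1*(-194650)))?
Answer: 814946/830037 ≈ 0.98182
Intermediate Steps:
(330271 + 484675)/(469483 + (165904 - 1*(-194650))) = 814946/(469483 + (165904 + 194650)) = 814946/(469483 + 360554) = 814946/830037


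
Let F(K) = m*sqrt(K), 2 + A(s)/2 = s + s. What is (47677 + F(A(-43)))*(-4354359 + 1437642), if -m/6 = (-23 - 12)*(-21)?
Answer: -139060316409 + 51450887880*I*sqrt(11) ≈ -1.3906e+11 + 1.7064e+11*I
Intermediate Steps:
A(s) = -4 + 4*s (A(s) = -4 + 2*(s + s) = -4 + 2*(2*s) = -4 + 4*s)
m = -4410 (m = -6*(-23 - 12)*(-21) = -(-210)*(-21) = -6*735 = -4410)
F(K) = -4410*sqrt(K)
(47677 + F(A(-43)))*(-4354359 + 1437642) = (47677 - 4410*sqrt(-4 + 4*(-43)))*(-4354359 + 1437642) = (47677 - 4410*sqrt(-4 - 172))*(-2916717) = (47677 - 17640*I*sqrt(11))*(-2916717) = -139060316409 + 51450887880*I*sqrt(11)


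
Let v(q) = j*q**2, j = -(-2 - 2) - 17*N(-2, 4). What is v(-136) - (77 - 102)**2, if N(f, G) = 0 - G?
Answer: 1331087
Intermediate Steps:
N(f, G) = -G
j = 72 (j = -(-2 - 2) - (-17)*4 = -1*(-4) - 17*(-4) = 4 + 68 = 72)
v(q) = 72*q**2
v(-136) - (77 - 102)**2 = 72*(-136)**2 - (77 - 102)**2 = 72*18496 - 1*(-25)**2 = 1331712 - 1*625 = 1331712 - 625 = 1331087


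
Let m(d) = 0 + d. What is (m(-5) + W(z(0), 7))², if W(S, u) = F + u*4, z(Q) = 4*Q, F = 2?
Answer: 625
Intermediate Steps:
m(d) = d
W(S, u) = 2 + 4*u (W(S, u) = 2 + u*4 = 2 + 4*u)
(m(-5) + W(z(0), 7))² = (-5 + (2 + 4*7))² = (-5 + (2 + 28))² = (-5 + 30)² = 25² = 625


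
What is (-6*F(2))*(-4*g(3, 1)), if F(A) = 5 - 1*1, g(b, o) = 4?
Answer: 384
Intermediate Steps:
F(A) = 4 (F(A) = 5 - 1 = 4)
(-6*F(2))*(-4*g(3, 1)) = (-6*4)*(-4*4) = -24*(-16) = 384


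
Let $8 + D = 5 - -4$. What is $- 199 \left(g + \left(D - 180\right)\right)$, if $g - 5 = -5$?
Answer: $35621$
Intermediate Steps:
$g = 0$ ($g = 5 - 5 = 0$)
$D = 1$ ($D = -8 + \left(5 - -4\right) = -8 + \left(5 + 4\right) = -8 + 9 = 1$)
$- 199 \left(g + \left(D - 180\right)\right) = - 199 \left(0 + \left(1 - 180\right)\right) = - 199 \left(0 - 179\right) = - 199 \left(-179\right) = \left(-1\right) \left(-35621\right) = 35621$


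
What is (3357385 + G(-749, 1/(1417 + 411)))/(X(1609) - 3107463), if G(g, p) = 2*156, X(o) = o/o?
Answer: -3357697/3107462 ≈ -1.0805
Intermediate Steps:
X(o) = 1
G(g, p) = 312
(3357385 + G(-749, 1/(1417 + 411)))/(X(1609) - 3107463) = (3357385 + 312)/(1 - 3107463) = 3357697/(-3107462) = 3357697*(-1/3107462) = -3357697/3107462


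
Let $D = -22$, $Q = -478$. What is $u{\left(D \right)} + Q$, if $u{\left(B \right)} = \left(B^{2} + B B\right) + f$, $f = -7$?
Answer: $483$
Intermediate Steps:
$u{\left(B \right)} = -7 + 2 B^{2}$ ($u{\left(B \right)} = \left(B^{2} + B B\right) - 7 = \left(B^{2} + B^{2}\right) - 7 = 2 B^{2} - 7 = -7 + 2 B^{2}$)
$u{\left(D \right)} + Q = \left(-7 + 2 \left(-22\right)^{2}\right) - 478 = \left(-7 + 2 \cdot 484\right) - 478 = \left(-7 + 968\right) - 478 = 961 - 478 = 483$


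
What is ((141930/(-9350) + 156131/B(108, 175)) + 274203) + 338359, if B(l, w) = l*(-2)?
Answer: 123563973347/201960 ≈ 6.1182e+5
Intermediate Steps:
B(l, w) = -2*l
((141930/(-9350) + 156131/B(108, 175)) + 274203) + 338359 = ((141930/(-9350) + 156131/((-2*108))) + 274203) + 338359 = ((141930*(-1/9350) + 156131/(-216)) + 274203) + 338359 = ((-14193/935 + 156131*(-1/216)) + 274203) + 338359 = ((-14193/935 - 156131/216) + 274203) + 338359 = (-149048173/201960 + 274203) + 338359 = 55228989707/201960 + 338359 = 123563973347/201960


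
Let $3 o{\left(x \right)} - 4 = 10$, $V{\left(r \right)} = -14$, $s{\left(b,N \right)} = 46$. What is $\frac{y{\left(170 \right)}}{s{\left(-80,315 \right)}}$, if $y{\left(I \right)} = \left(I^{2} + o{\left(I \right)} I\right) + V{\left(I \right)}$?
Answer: $\frac{44519}{69} \approx 645.2$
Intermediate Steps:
$o{\left(x \right)} = \frac{14}{3}$ ($o{\left(x \right)} = \frac{4}{3} + \frac{1}{3} \cdot 10 = \frac{4}{3} + \frac{10}{3} = \frac{14}{3}$)
$y{\left(I \right)} = -14 + I^{2} + \frac{14 I}{3}$ ($y{\left(I \right)} = \left(I^{2} + \frac{14 I}{3}\right) - 14 = -14 + I^{2} + \frac{14 I}{3}$)
$\frac{y{\left(170 \right)}}{s{\left(-80,315 \right)}} = \frac{-14 + 170^{2} + \frac{14}{3} \cdot 170}{46} = \left(-14 + 28900 + \frac{2380}{3}\right) \frac{1}{46} = \frac{89038}{3} \cdot \frac{1}{46} = \frac{44519}{69}$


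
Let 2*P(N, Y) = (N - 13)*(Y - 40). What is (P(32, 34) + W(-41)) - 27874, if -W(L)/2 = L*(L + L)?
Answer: -34655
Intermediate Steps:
P(N, Y) = (-40 + Y)*(-13 + N)/2 (P(N, Y) = ((N - 13)*(Y - 40))/2 = ((-13 + N)*(-40 + Y))/2 = ((-40 + Y)*(-13 + N))/2 = (-40 + Y)*(-13 + N)/2)
W(L) = -4*L² (W(L) = -2*L*(L + L) = -2*L*2*L = -4*L²)
(P(32, 34) + W(-41)) - 27874 = ((260 - 20*32 - 13/2*34 + (½)*32*34) - 4*(-41)²) - 27874 = ((260 - 640 - 221 + 544) - 4*1681) - 27874 = (-57 - 6724) - 27874 = -6781 - 27874 = -34655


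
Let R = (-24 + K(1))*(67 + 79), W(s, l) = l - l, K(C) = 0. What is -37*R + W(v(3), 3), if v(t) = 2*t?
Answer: 129648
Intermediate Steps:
W(s, l) = 0
R = -3504 (R = (-24 + 0)*(67 + 79) = -24*146 = -3504)
-37*R + W(v(3), 3) = -37*(-3504) + 0 = 129648 + 0 = 129648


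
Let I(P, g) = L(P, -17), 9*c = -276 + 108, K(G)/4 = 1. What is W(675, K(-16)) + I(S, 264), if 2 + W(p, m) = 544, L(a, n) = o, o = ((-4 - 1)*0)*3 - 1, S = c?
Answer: 541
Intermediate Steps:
K(G) = 4 (K(G) = 4*1 = 4)
c = -56/3 (c = (-276 + 108)/9 = (1/9)*(-168) = -56/3 ≈ -18.667)
S = -56/3 ≈ -18.667
o = -1 (o = -5*0*3 - 1 = 0*3 - 1 = 0 - 1 = -1)
L(a, n) = -1
I(P, g) = -1
W(p, m) = 542 (W(p, m) = -2 + 544 = 542)
W(675, K(-16)) + I(S, 264) = 542 - 1 = 541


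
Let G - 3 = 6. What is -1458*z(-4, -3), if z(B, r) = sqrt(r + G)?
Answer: -1458*sqrt(6) ≈ -3571.4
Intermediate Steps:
G = 9 (G = 3 + 6 = 9)
z(B, r) = sqrt(9 + r) (z(B, r) = sqrt(r + 9) = sqrt(9 + r))
-1458*z(-4, -3) = -1458*sqrt(9 - 3) = -1458*sqrt(6)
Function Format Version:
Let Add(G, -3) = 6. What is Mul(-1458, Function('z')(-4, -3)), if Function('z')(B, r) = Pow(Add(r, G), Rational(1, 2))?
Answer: Mul(-1458, Pow(6, Rational(1, 2))) ≈ -3571.4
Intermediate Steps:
G = 9 (G = Add(3, 6) = 9)
Function('z')(B, r) = Pow(Add(9, r), Rational(1, 2)) (Function('z')(B, r) = Pow(Add(r, 9), Rational(1, 2)) = Pow(Add(9, r), Rational(1, 2)))
Mul(-1458, Function('z')(-4, -3)) = Mul(-1458, Pow(Add(9, -3), Rational(1, 2))) = Mul(-1458, Pow(6, Rational(1, 2)))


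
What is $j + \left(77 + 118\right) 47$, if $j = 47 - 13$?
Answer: $9199$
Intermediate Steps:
$j = 34$ ($j = 47 - 13 = 34$)
$j + \left(77 + 118\right) 47 = 34 + \left(77 + 118\right) 47 = 34 + 195 \cdot 47 = 34 + 9165 = 9199$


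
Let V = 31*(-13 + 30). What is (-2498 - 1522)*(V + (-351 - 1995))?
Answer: 7312380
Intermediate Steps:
V = 527 (V = 31*17 = 527)
(-2498 - 1522)*(V + (-351 - 1995)) = (-2498 - 1522)*(527 + (-351 - 1995)) = -4020*(527 - 2346) = -4020*(-1819) = 7312380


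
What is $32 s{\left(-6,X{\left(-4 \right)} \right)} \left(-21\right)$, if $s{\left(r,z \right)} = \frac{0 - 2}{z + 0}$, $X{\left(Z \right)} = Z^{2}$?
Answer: $84$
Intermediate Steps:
$s{\left(r,z \right)} = - \frac{2}{z}$
$32 s{\left(-6,X{\left(-4 \right)} \right)} \left(-21\right) = 32 \left(- \frac{2}{\left(-4\right)^{2}}\right) \left(-21\right) = 32 \left(- \frac{2}{16}\right) \left(-21\right) = 32 \left(\left(-2\right) \frac{1}{16}\right) \left(-21\right) = 32 \left(- \frac{1}{8}\right) \left(-21\right) = \left(-4\right) \left(-21\right) = 84$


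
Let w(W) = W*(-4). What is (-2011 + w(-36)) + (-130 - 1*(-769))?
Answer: -1228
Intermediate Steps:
w(W) = -4*W
(-2011 + w(-36)) + (-130 - 1*(-769)) = (-2011 - 4*(-36)) + (-130 - 1*(-769)) = (-2011 + 144) + (-130 + 769) = -1867 + 639 = -1228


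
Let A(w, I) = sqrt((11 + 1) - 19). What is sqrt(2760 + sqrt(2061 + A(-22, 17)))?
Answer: sqrt(2760 + sqrt(2061 + I*sqrt(7))) ≈ 52.966 + 0.0003*I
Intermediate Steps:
A(w, I) = I*sqrt(7) (A(w, I) = sqrt(12 - 19) = sqrt(-7) = I*sqrt(7))
sqrt(2760 + sqrt(2061 + A(-22, 17))) = sqrt(2760 + sqrt(2061 + I*sqrt(7)))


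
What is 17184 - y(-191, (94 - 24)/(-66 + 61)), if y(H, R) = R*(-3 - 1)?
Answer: 17128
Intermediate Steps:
y(H, R) = -4*R (y(H, R) = R*(-4) = -4*R)
17184 - y(-191, (94 - 24)/(-66 + 61)) = 17184 - (-4)*(94 - 24)/(-66 + 61) = 17184 - (-4)*70/(-5) = 17184 - (-4)*70*(-⅕) = 17184 - (-4)*(-14) = 17184 - 1*56 = 17184 - 56 = 17128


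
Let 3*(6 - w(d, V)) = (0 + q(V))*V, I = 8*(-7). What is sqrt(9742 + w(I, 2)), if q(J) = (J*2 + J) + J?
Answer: 2*sqrt(21921)/3 ≈ 98.705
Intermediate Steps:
I = -56
q(J) = 4*J (q(J) = (2*J + J) + J = 3*J + J = 4*J)
w(d, V) = 6 - 4*V**2/3 (w(d, V) = 6 - (0 + 4*V)*V/3 = 6 - 4*V*V/3 = 6 - 4*V**2/3)
sqrt(9742 + w(I, 2)) = sqrt(9742 + (6 - 4/3*2**2)) = sqrt(9742 + (6 - 4/3*4)) = sqrt(9742 + (6 - 16/3)) = sqrt(9742 + 2/3) = sqrt(29228/3) = 2*sqrt(21921)/3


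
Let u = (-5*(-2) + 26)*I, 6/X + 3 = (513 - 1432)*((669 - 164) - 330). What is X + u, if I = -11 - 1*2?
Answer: -37633755/80414 ≈ -468.00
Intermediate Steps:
I = -13 (I = -11 - 2 = -13)
X = -3/80414 (X = 6/(-3 + (513 - 1432)*((669 - 164) - 330)) = 6/(-3 - 919*(505 - 330)) = 6/(-3 - 919*175) = 6/(-3 - 160825) = 6/(-160828) = 6*(-1/160828) = -3/80414 ≈ -3.7307e-5)
u = -468 (u = (-5*(-2) + 26)*(-13) = (10 + 26)*(-13) = 36*(-13) = -468)
X + u = -3/80414 - 468 = -37633755/80414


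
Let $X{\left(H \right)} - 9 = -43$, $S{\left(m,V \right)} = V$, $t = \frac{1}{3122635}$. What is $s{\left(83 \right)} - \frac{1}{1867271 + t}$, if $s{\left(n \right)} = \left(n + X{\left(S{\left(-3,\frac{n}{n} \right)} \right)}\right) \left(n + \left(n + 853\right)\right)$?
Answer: $\frac{291137963352420431}{5830805779086} \approx 49931.0$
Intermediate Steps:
$t = \frac{1}{3122635} \approx 3.2024 \cdot 10^{-7}$
$X{\left(H \right)} = -34$ ($X{\left(H \right)} = 9 - 43 = -34$)
$s{\left(n \right)} = \left(-34 + n\right) \left(853 + 2 n\right)$ ($s{\left(n \right)} = \left(n - 34\right) \left(n + \left(n + 853\right)\right) = \left(-34 + n\right) \left(n + \left(853 + n\right)\right) = \left(-34 + n\right) \left(853 + 2 n\right)$)
$s{\left(83 \right)} - \frac{1}{1867271 + t} = \left(-29002 + 2 \cdot 83^{2} + 785 \cdot 83\right) - \frac{1}{1867271 + \frac{1}{3122635}} = \left(-29002 + 2 \cdot 6889 + 65155\right) - \frac{1}{\frac{5830805779086}{3122635}} = \left(-29002 + 13778 + 65155\right) - \frac{3122635}{5830805779086} = 49931 - \frac{3122635}{5830805779086} = \frac{291137963352420431}{5830805779086}$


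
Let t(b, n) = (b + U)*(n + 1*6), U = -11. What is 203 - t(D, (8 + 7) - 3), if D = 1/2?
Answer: 392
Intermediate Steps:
D = 1/2 ≈ 0.50000
t(b, n) = (-11 + b)*(6 + n) (t(b, n) = (b - 11)*(n + 1*6) = (-11 + b)*(n + 6) = (-11 + b)*(6 + n))
203 - t(D, (8 + 7) - 3) = 203 - (-66 - 11*((8 + 7) - 3) + 6*(1/2) + ((8 + 7) - 3)/2) = 203 - (-66 - 11*(15 - 3) + 3 + (15 - 3)/2) = 203 - (-66 - 11*12 + 3 + (1/2)*12) = 203 - (-66 - 132 + 3 + 6) = 203 - 1*(-189) = 203 + 189 = 392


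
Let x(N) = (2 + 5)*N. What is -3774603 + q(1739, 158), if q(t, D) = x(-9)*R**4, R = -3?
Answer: -3779706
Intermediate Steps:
x(N) = 7*N
q(t, D) = -5103 (q(t, D) = (7*(-9))*(-3)**4 = -63*81 = -5103)
-3774603 + q(1739, 158) = -3774603 - 5103 = -3779706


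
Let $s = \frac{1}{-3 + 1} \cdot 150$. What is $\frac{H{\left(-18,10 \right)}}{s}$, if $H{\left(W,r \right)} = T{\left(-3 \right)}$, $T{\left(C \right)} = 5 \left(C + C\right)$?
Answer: $\frac{2}{5} \approx 0.4$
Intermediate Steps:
$T{\left(C \right)} = 10 C$ ($T{\left(C \right)} = 5 \cdot 2 C = 10 C$)
$H{\left(W,r \right)} = -30$ ($H{\left(W,r \right)} = 10 \left(-3\right) = -30$)
$s = -75$ ($s = \frac{1}{-2} \cdot 150 = \left(- \frac{1}{2}\right) 150 = -75$)
$\frac{H{\left(-18,10 \right)}}{s} = \frac{1}{-75} \left(-30\right) = \left(- \frac{1}{75}\right) \left(-30\right) = \frac{2}{5}$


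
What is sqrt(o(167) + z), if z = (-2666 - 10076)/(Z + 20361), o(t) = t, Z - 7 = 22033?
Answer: 5*sqrt(11987992329)/42401 ≈ 12.911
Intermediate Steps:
Z = 22040 (Z = 7 + 22033 = 22040)
z = -12742/42401 (z = (-2666 - 10076)/(22040 + 20361) = -12742/42401 ≈ -0.30051)
sqrt(o(167) + z) = sqrt(167 - 12742/42401) = sqrt(7068225/42401) = 5*sqrt(11987992329)/42401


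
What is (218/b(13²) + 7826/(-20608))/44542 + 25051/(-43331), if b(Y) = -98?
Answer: -80490122645885/139210603267456 ≈ -0.57819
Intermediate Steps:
(218/b(13²) + 7826/(-20608))/44542 + 25051/(-43331) = (218/(-98) + 7826/(-20608))/44542 + 25051/(-43331) = (218*(-1/98) + 7826*(-1/20608))*(1/44542) + 25051*(-1/43331) = (-109/49 - 559/1472)*(1/44542) - 25051/43331 = -187839/72128*1/44542 - 25051/43331 = -187839/3212725376 - 25051/43331 = -80490122645885/139210603267456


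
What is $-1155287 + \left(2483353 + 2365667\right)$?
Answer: $3693733$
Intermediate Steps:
$-1155287 + \left(2483353 + 2365667\right) = -1155287 + 4849020 = 3693733$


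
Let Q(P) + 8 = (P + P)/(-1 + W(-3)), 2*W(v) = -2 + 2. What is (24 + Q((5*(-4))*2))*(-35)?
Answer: -3360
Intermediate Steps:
W(v) = 0 (W(v) = (-2 + 2)/2 = (½)*0 = 0)
Q(P) = -8 - 2*P (Q(P) = -8 + (P + P)/(-1 + 0) = -8 + (2*P)/(-1) = -8 + (2*P)*(-1) = -8 - 2*P)
(24 + Q((5*(-4))*2))*(-35) = (24 + (-8 - 2*5*(-4)*2))*(-35) = (24 + (-8 - (-40)*2))*(-35) = (24 + (-8 - 2*(-40)))*(-35) = (24 + (-8 + 80))*(-35) = (24 + 72)*(-35) = 96*(-35) = -3360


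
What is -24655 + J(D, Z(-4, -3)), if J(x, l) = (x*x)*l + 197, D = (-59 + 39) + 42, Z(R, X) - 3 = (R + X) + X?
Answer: -27846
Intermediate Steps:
Z(R, X) = 3 + R + 2*X (Z(R, X) = 3 + ((R + X) + X) = 3 + (R + 2*X) = 3 + R + 2*X)
D = 22 (D = -20 + 42 = 22)
J(x, l) = 197 + l*x² (J(x, l) = x²*l + 197 = l*x² + 197 = 197 + l*x²)
-24655 + J(D, Z(-4, -3)) = -24655 + (197 + (3 - 4 + 2*(-3))*22²) = -24655 + (197 + (3 - 4 - 6)*484) = -24655 + (197 - 7*484) = -24655 + (197 - 3388) = -24655 - 3191 = -27846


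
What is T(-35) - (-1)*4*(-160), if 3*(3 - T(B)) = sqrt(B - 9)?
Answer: -637 - 2*I*sqrt(11)/3 ≈ -637.0 - 2.2111*I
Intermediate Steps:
T(B) = 3 - sqrt(-9 + B)/3 (T(B) = 3 - sqrt(B - 9)/3 = 3 - sqrt(-9 + B)/3)
T(-35) - (-1)*4*(-160) = (3 - sqrt(-9 - 35)/3) - (-1)*4*(-160) = (3 - 2*I*sqrt(11)/3) - (-1)*(-640) = (3 - 2*I*sqrt(11)/3) - 1*640 = (3 - 2*I*sqrt(11)/3) - 640 = -637 - 2*I*sqrt(11)/3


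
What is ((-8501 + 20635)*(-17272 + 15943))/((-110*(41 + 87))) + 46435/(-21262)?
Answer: 85554758933/74842240 ≈ 1143.1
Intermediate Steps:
((-8501 + 20635)*(-17272 + 15943))/((-110*(41 + 87))) + 46435/(-21262) = (12134*(-1329))/((-110*128)) + 46435*(-1/21262) = -16126086/(-14080) - 46435/21262 = -16126086*(-1/14080) - 46435/21262 = 8063043/7040 - 46435/21262 = 85554758933/74842240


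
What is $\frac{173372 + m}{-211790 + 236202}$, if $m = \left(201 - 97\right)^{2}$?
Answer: $\frac{46047}{6103} \approx 7.545$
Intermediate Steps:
$m = 10816$ ($m = 104^{2} = 10816$)
$\frac{173372 + m}{-211790 + 236202} = \frac{173372 + 10816}{-211790 + 236202} = \frac{184188}{24412} = 184188 \cdot \frac{1}{24412} = \frac{46047}{6103}$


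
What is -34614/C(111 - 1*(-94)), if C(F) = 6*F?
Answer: -5769/205 ≈ -28.141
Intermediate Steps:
-34614/C(111 - 1*(-94)) = -34614*1/(6*(111 - 1*(-94))) = -34614*1/(6*(111 + 94)) = -34614/(6*205) = -34614/1230 = -34614*1/1230 = -5769/205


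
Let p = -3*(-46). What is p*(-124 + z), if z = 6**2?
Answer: -12144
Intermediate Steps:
z = 36
p = 138
p*(-124 + z) = 138*(-124 + 36) = 138*(-88) = -12144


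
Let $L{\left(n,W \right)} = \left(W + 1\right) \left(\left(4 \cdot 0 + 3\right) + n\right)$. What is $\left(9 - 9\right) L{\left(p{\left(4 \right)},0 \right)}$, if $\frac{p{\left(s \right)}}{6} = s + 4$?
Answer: $0$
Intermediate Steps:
$p{\left(s \right)} = 24 + 6 s$ ($p{\left(s \right)} = 6 \left(s + 4\right) = 6 \left(4 + s\right) = 24 + 6 s$)
$L{\left(n,W \right)} = \left(1 + W\right) \left(3 + n\right)$ ($L{\left(n,W \right)} = \left(1 + W\right) \left(\left(0 + 3\right) + n\right) = \left(1 + W\right) \left(3 + n\right)$)
$\left(9 - 9\right) L{\left(p{\left(4 \right)},0 \right)} = \left(9 - 9\right) \left(3 + \left(24 + 6 \cdot 4\right) + 3 \cdot 0 + 0 \left(24 + 6 \cdot 4\right)\right) = 0 \left(3 + \left(24 + 24\right) + 0 + 0 \left(24 + 24\right)\right) = 0 \left(3 + 48 + 0 + 0 \cdot 48\right) = 0 \left(3 + 48 + 0 + 0\right) = 0 \cdot 51 = 0$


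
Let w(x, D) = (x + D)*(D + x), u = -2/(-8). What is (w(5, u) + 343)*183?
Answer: 1085007/16 ≈ 67813.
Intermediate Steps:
u = ¼ (u = -2*(-⅛) = ¼ ≈ 0.25000)
w(x, D) = (D + x)² (w(x, D) = (D + x)*(D + x) = (D + x)²)
(w(5, u) + 343)*183 = ((¼ + 5)² + 343)*183 = ((21/4)² + 343)*183 = (441/16 + 343)*183 = (5929/16)*183 = 1085007/16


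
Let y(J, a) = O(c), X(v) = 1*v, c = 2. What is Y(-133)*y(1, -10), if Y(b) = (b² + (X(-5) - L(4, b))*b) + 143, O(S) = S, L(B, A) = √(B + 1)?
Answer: 36994 + 266*√5 ≈ 37589.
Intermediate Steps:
X(v) = v
L(B, A) = √(1 + B)
y(J, a) = 2
Y(b) = 143 + b² + b*(-5 - √5) (Y(b) = (b² + (-5 - √(1 + 4))*b) + 143 = (b² + (-5 - √5)*b) + 143 = (b² + b*(-5 - √5)) + 143 = 143 + b² + b*(-5 - √5))
Y(-133)*y(1, -10) = (143 + (-133)² - 5*(-133) - 1*(-133)*√5)*2 = (143 + 17689 + 665 + 133*√5)*2 = (18497 + 133*√5)*2 = 36994 + 266*√5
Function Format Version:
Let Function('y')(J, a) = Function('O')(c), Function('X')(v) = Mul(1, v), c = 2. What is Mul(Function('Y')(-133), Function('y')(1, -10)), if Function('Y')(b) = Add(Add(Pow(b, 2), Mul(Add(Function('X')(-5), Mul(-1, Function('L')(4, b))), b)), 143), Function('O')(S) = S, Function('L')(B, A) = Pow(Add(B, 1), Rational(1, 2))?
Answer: Add(36994, Mul(266, Pow(5, Rational(1, 2)))) ≈ 37589.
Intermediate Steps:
Function('X')(v) = v
Function('L')(B, A) = Pow(Add(1, B), Rational(1, 2))
Function('y')(J, a) = 2
Function('Y')(b) = Add(143, Pow(b, 2), Mul(b, Add(-5, Mul(-1, Pow(5, Rational(1, 2)))))) (Function('Y')(b) = Add(Add(Pow(b, 2), Mul(Add(-5, Mul(-1, Pow(Add(1, 4), Rational(1, 2)))), b)), 143) = Add(Add(Pow(b, 2), Mul(Add(-5, Mul(-1, Pow(5, Rational(1, 2)))), b)), 143) = Add(Add(Pow(b, 2), Mul(b, Add(-5, Mul(-1, Pow(5, Rational(1, 2)))))), 143) = Add(143, Pow(b, 2), Mul(b, Add(-5, Mul(-1, Pow(5, Rational(1, 2)))))))
Mul(Function('Y')(-133), Function('y')(1, -10)) = Mul(Add(143, Pow(-133, 2), Mul(-5, -133), Mul(-1, -133, Pow(5, Rational(1, 2)))), 2) = Mul(Add(143, 17689, 665, Mul(133, Pow(5, Rational(1, 2)))), 2) = Mul(Add(18497, Mul(133, Pow(5, Rational(1, 2)))), 2) = Add(36994, Mul(266, Pow(5, Rational(1, 2))))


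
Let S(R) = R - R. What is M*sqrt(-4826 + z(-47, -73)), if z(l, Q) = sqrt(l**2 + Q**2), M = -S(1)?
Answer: 0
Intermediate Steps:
S(R) = 0
M = 0 (M = -1*0 = 0)
z(l, Q) = sqrt(Q**2 + l**2)
M*sqrt(-4826 + z(-47, -73)) = 0*sqrt(-4826 + sqrt((-73)**2 + (-47)**2)) = 0*sqrt(-4826 + sqrt(5329 + 2209)) = 0*sqrt(-4826 + sqrt(7538)) = 0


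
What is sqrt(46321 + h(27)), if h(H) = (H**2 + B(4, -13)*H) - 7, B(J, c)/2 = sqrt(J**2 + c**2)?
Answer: 3*sqrt(5227 + 6*sqrt(185)) ≈ 218.58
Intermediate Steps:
B(J, c) = 2*sqrt(J**2 + c**2)
h(H) = -7 + H**2 + 2*H*sqrt(185) (h(H) = (H**2 + (2*sqrt(4**2 + (-13)**2))*H) - 7 = (H**2 + (2*sqrt(16 + 169))*H) - 7 = (H**2 + (2*sqrt(185))*H) - 7 = (H**2 + 2*H*sqrt(185)) - 7 = -7 + H**2 + 2*H*sqrt(185))
sqrt(46321 + h(27)) = sqrt(46321 + (-7 + 27**2 + 2*27*sqrt(185))) = sqrt(46321 + (-7 + 729 + 54*sqrt(185))) = sqrt(46321 + (722 + 54*sqrt(185))) = sqrt(47043 + 54*sqrt(185))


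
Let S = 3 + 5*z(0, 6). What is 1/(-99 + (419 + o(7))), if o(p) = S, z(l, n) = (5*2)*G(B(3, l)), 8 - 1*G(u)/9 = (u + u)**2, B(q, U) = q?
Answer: -1/12277 ≈ -8.1453e-5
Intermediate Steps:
G(u) = 72 - 36*u**2 (G(u) = 72 - 9*(u + u)**2 = 72 - 9*4*u**2 = 72 - 36*u**2)
z(l, n) = -2520 (z(l, n) = (5*2)*(72 - 36*3**2) = 10*(72 - 36*9) = 10*(72 - 324) = 10*(-252) = -2520)
S = -12597 (S = 3 + 5*(-2520) = 3 - 12600 = -12597)
o(p) = -12597
1/(-99 + (419 + o(7))) = 1/(-99 + (419 - 12597)) = 1/(-99 - 12178) = 1/(-12277) = -1/12277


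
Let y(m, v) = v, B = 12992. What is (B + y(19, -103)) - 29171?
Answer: -16282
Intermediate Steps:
(B + y(19, -103)) - 29171 = (12992 - 103) - 29171 = 12889 - 29171 = -16282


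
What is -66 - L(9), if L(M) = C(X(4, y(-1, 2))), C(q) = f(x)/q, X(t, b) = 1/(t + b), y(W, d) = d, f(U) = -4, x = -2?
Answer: -42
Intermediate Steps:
X(t, b) = 1/(b + t)
C(q) = -4/q
L(M) = -24 (L(M) = -4/(1/(2 + 4)) = -4/(1/6) = -4/⅙ = -4*6 = -24)
-66 - L(9) = -66 - 1*(-24) = -66 + 24 = -42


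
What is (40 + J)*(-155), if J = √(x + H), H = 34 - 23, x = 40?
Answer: -6200 - 155*√51 ≈ -7306.9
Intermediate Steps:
H = 11
J = √51 (J = √(40 + 11) = √51 ≈ 7.1414)
(40 + J)*(-155) = (40 + √51)*(-155) = -6200 - 155*√51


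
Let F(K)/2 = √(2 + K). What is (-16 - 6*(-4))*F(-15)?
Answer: 16*I*√13 ≈ 57.689*I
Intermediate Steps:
F(K) = 2*√(2 + K)
(-16 - 6*(-4))*F(-15) = (-16 - 6*(-4))*(2*√(2 - 15)) = (-16 + 24)*(2*√(-13)) = 8*(2*(I*√13)) = 8*(2*I*√13) = 16*I*√13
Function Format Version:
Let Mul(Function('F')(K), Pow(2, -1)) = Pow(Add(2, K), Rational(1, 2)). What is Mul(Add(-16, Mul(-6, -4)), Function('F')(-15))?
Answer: Mul(16, I, Pow(13, Rational(1, 2))) ≈ Mul(57.689, I)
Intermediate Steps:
Function('F')(K) = Mul(2, Pow(Add(2, K), Rational(1, 2)))
Mul(Add(-16, Mul(-6, -4)), Function('F')(-15)) = Mul(Add(-16, Mul(-6, -4)), Mul(2, Pow(Add(2, -15), Rational(1, 2)))) = Mul(Add(-16, 24), Mul(2, Pow(-13, Rational(1, 2)))) = Mul(8, Mul(2, Mul(I, Pow(13, Rational(1, 2))))) = Mul(8, Mul(2, I, Pow(13, Rational(1, 2)))) = Mul(16, I, Pow(13, Rational(1, 2)))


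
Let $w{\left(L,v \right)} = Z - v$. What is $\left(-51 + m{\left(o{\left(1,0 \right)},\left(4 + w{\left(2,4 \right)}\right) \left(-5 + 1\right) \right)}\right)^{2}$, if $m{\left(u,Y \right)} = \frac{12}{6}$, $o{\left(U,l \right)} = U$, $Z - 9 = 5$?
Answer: $2401$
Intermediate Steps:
$Z = 14$ ($Z = 9 + 5 = 14$)
$w{\left(L,v \right)} = 14 - v$
$m{\left(u,Y \right)} = 2$ ($m{\left(u,Y \right)} = 12 \cdot \frac{1}{6} = 2$)
$\left(-51 + m{\left(o{\left(1,0 \right)},\left(4 + w{\left(2,4 \right)}\right) \left(-5 + 1\right) \right)}\right)^{2} = \left(-51 + 2\right)^{2} = \left(-49\right)^{2} = 2401$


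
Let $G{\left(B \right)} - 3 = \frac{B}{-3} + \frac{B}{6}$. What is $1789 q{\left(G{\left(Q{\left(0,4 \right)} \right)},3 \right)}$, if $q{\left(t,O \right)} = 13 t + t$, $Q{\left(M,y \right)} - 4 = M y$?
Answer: $\frac{175322}{3} \approx 58441.0$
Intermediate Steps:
$Q{\left(M,y \right)} = 4 + M y$
$G{\left(B \right)} = 3 - \frac{B}{6}$ ($G{\left(B \right)} = 3 + \left(\frac{B}{-3} + \frac{B}{6}\right) = 3 + \left(B \left(- \frac{1}{3}\right) + B \frac{1}{6}\right) = 3 + \left(- \frac{B}{3} + \frac{B}{6}\right) = 3 - \frac{B}{6}$)
$q{\left(t,O \right)} = 14 t$
$1789 q{\left(G{\left(Q{\left(0,4 \right)} \right)},3 \right)} = 1789 \cdot 14 \left(3 - \frac{4 + 0 \cdot 4}{6}\right) = 1789 \cdot 14 \left(3 - \frac{4 + 0}{6}\right) = 1789 \cdot 14 \left(3 - \frac{2}{3}\right) = 1789 \cdot 14 \cdot \frac{7}{3} = 1789 \cdot \frac{98}{3} = \frac{175322}{3}$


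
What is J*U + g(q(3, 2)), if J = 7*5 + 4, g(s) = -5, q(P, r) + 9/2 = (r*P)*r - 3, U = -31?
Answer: -1214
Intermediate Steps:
q(P, r) = -15/2 + P*r**2 (q(P, r) = -9/2 + ((r*P)*r - 3) = -9/2 + ((P*r)*r - 3) = -9/2 + (P*r**2 - 3) = -9/2 + (-3 + P*r**2) = -15/2 + P*r**2)
J = 39 (J = 35 + 4 = 39)
J*U + g(q(3, 2)) = 39*(-31) - 5 = -1209 - 5 = -1214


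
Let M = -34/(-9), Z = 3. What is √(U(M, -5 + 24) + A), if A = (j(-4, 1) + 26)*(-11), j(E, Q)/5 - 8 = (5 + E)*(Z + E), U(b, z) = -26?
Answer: I*√697 ≈ 26.401*I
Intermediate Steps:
M = 34/9 (M = -34*(-⅑) = 34/9 ≈ 3.7778)
j(E, Q) = 40 + 5*(3 + E)*(5 + E) (j(E, Q) = 40 + 5*((5 + E)*(3 + E)) = 40 + 5*((3 + E)*(5 + E)) = 40 + 5*(3 + E)*(5 + E))
A = -671 (A = ((115 + 5*(-4)² + 40*(-4)) + 26)*(-11) = ((115 + 5*16 - 160) + 26)*(-11) = ((115 + 80 - 160) + 26)*(-11) = (35 + 26)*(-11) = 61*(-11) = -671)
√(U(M, -5 + 24) + A) = √(-26 - 671) = √(-697) = I*√697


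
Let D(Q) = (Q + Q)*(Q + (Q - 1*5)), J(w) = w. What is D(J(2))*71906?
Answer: -287624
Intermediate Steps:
D(Q) = 2*Q*(-5 + 2*Q) (D(Q) = (2*Q)*(Q + (Q - 5)) = (2*Q)*(Q + (-5 + Q)) = (2*Q)*(-5 + 2*Q) = 2*Q*(-5 + 2*Q))
D(J(2))*71906 = (2*2*(-5 + 2*2))*71906 = (2*2*(-5 + 4))*71906 = (2*2*(-1))*71906 = -4*71906 = -287624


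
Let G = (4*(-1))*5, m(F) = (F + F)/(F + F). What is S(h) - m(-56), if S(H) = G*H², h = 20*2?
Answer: -32001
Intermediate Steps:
m(F) = 1 (m(F) = (2*F)/((2*F)) = (2*F)*(1/(2*F)) = 1)
h = 40
G = -20 (G = -4*5 = -20)
S(H) = -20*H²
S(h) - m(-56) = -20*40² - 1*1 = -20*1600 - 1 = -32000 - 1 = -32001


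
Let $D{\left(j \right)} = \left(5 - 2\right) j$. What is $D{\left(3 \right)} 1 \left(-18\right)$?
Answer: $-162$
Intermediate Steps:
$D{\left(j \right)} = 3 j$
$D{\left(3 \right)} 1 \left(-18\right) = 3 \cdot 3 \cdot 1 \left(-18\right) = 9 \cdot 1 \left(-18\right) = 9 \left(-18\right) = -162$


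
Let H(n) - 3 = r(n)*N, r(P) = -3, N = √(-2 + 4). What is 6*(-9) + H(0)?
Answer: -51 - 3*√2 ≈ -55.243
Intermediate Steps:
N = √2 ≈ 1.4142
H(n) = 3 - 3*√2
6*(-9) + H(0) = 6*(-9) + (3 - 3*√2) = -54 + (3 - 3*√2) = -51 - 3*√2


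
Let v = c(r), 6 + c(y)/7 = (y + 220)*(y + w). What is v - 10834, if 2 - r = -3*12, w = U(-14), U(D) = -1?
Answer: 55946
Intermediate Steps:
w = -1
r = 38 (r = 2 - (-3)*12 = 2 - 1*(-36) = 2 + 36 = 38)
c(y) = -42 + 7*(-1 + y)*(220 + y) (c(y) = -42 + 7*((y + 220)*(y - 1)) = -42 + 7*((220 + y)*(-1 + y)) = -42 + 7*((-1 + y)*(220 + y)) = -42 + 7*(-1 + y)*(220 + y))
v = 66780 (v = -1582 + 7*38² + 1533*38 = -1582 + 7*1444 + 58254 = -1582 + 10108 + 58254 = 66780)
v - 10834 = 66780 - 10834 = 55946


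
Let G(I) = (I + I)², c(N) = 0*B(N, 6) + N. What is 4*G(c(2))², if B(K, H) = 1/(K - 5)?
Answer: 1024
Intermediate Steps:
B(K, H) = 1/(-5 + K)
c(N) = N (c(N) = 0/(-5 + N) + N = 0 + N = N)
G(I) = 4*I² (G(I) = (2*I)² = 4*I²)
4*G(c(2))² = 4*(4*2²)² = 4*(4*4)² = 4*16² = 4*256 = 1024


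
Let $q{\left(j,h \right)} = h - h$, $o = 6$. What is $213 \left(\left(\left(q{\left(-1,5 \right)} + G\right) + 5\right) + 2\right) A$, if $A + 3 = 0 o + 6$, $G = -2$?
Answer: $3195$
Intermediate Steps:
$q{\left(j,h \right)} = 0$
$A = 3$ ($A = -3 + \left(0 \cdot 6 + 6\right) = -3 + \left(0 + 6\right) = -3 + 6 = 3$)
$213 \left(\left(\left(q{\left(-1,5 \right)} + G\right) + 5\right) + 2\right) A = 213 \left(\left(\left(0 - 2\right) + 5\right) + 2\right) 3 = 213 \left(\left(-2 + 5\right) + 2\right) 3 = 213 \left(3 + 2\right) 3 = 213 \cdot 5 \cdot 3 = 213 \cdot 15 = 3195$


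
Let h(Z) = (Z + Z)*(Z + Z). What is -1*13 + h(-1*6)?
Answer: 131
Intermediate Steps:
h(Z) = 4*Z**2 (h(Z) = (2*Z)*(2*Z) = 4*Z**2)
-1*13 + h(-1*6) = -1*13 + 4*(-1*6)**2 = -13 + 4*(-6)**2 = -13 + 4*36 = -13 + 144 = 131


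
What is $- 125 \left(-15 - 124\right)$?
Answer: $17375$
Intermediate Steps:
$- 125 \left(-15 - 124\right) = \left(-125\right) \left(-139\right) = 17375$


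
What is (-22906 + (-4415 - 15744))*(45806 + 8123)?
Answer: -2322452385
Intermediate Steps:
(-22906 + (-4415 - 15744))*(45806 + 8123) = (-22906 - 20159)*53929 = -43065*53929 = -2322452385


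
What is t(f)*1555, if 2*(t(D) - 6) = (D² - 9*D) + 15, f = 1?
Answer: 29545/2 ≈ 14773.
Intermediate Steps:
t(D) = 27/2 + D²/2 - 9*D/2 (t(D) = 6 + ((D² - 9*D) + 15)/2 = 6 + (15 + D² - 9*D)/2 = 6 + (15/2 + D²/2 - 9*D/2) = 27/2 + D²/2 - 9*D/2)
t(f)*1555 = (27/2 + (½)*1² - 9/2*1)*1555 = (27/2 + (½)*1 - 9/2)*1555 = (27/2 + ½ - 9/2)*1555 = (19/2)*1555 = 29545/2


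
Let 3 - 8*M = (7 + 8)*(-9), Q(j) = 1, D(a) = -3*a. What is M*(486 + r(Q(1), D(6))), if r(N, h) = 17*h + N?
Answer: 12489/4 ≈ 3122.3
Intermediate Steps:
M = 69/4 (M = 3/8 - (7 + 8)*(-9)/8 = 3/8 - 15*(-9)/8 = 3/8 - ⅛*(-135) = 3/8 + 135/8 = 69/4 ≈ 17.250)
r(N, h) = N + 17*h
M*(486 + r(Q(1), D(6))) = 69*(486 + (1 + 17*(-3*6)))/4 = 69*(486 + (1 + 17*(-18)))/4 = 69*(486 + (1 - 306))/4 = 69*(486 - 305)/4 = (69/4)*181 = 12489/4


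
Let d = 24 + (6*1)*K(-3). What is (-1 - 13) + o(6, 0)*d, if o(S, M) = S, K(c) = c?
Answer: 22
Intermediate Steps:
d = 6 (d = 24 + (6*1)*(-3) = 24 + 6*(-3) = 24 - 18 = 6)
(-1 - 13) + o(6, 0)*d = (-1 - 13) + 6*6 = -14 + 36 = 22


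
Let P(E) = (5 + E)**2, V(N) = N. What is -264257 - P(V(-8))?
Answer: -264266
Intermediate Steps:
-264257 - P(V(-8)) = -264257 - (5 - 8)**2 = -264257 - 1*(-3)**2 = -264257 - 1*9 = -264257 - 9 = -264266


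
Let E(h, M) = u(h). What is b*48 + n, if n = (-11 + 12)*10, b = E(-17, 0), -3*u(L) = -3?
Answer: 58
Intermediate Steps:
u(L) = 1 (u(L) = -⅓*(-3) = 1)
E(h, M) = 1
b = 1
n = 10 (n = 1*10 = 10)
b*48 + n = 1*48 + 10 = 48 + 10 = 58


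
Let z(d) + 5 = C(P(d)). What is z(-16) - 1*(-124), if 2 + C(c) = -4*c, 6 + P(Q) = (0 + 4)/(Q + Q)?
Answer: 283/2 ≈ 141.50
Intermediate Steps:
P(Q) = -6 + 2/Q (P(Q) = -6 + (0 + 4)/(Q + Q) = -6 + 4/((2*Q)) = -6 + 4*(1/(2*Q)) = -6 + 2/Q)
C(c) = -2 - 4*c
z(d) = 17 - 8/d (z(d) = -5 + (-2 - 4*(-6 + 2/d)) = -5 + (-2 + (24 - 8/d)) = -5 + (22 - 8/d) = 17 - 8/d)
z(-16) - 1*(-124) = (17 - 8/(-16)) - 1*(-124) = (17 - 8*(-1/16)) + 124 = (17 + ½) + 124 = 35/2 + 124 = 283/2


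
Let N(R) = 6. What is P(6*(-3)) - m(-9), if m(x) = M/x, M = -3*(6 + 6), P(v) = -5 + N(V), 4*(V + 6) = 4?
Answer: -3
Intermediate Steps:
V = -5 (V = -6 + (¼)*4 = -6 + 1 = -5)
P(v) = 1 (P(v) = -5 + 6 = 1)
M = -36 (M = -3*12 = -36)
m(x) = -36/x
P(6*(-3)) - m(-9) = 1 - (-36)/(-9) = 1 - (-36)*(-1)/9 = 1 - 1*4 = 1 - 4 = -3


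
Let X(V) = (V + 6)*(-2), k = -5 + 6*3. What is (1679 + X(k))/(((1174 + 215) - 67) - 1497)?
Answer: -1641/175 ≈ -9.3771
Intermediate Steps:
k = 13 (k = -5 + 18 = 13)
X(V) = -12 - 2*V (X(V) = (6 + V)*(-2) = -12 - 2*V)
(1679 + X(k))/(((1174 + 215) - 67) - 1497) = (1679 + (-12 - 2*13))/(((1174 + 215) - 67) - 1497) = (1679 + (-12 - 26))/((1389 - 67) - 1497) = (1679 - 38)/(1322 - 1497) = 1641/(-175) = 1641*(-1/175) = -1641/175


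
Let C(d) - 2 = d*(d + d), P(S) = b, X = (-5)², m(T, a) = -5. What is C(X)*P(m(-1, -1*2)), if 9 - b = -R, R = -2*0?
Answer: 11268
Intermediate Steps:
R = 0
X = 25
b = 9 (b = 9 - (-1)*0 = 9 - 1*0 = 9 + 0 = 9)
P(S) = 9
C(d) = 2 + 2*d² (C(d) = 2 + d*(d + d) = 2 + d*(2*d) = 2 + 2*d²)
C(X)*P(m(-1, -1*2)) = (2 + 2*25²)*9 = (2 + 2*625)*9 = (2 + 1250)*9 = 1252*9 = 11268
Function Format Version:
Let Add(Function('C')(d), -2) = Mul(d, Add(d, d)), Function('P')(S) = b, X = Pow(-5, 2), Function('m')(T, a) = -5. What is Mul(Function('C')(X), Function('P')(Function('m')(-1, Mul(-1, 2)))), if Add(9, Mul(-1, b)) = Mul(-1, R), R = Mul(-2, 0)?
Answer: 11268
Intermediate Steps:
R = 0
X = 25
b = 9 (b = Add(9, Mul(-1, Mul(-1, 0))) = Add(9, Mul(-1, 0)) = Add(9, 0) = 9)
Function('P')(S) = 9
Function('C')(d) = Add(2, Mul(2, Pow(d, 2))) (Function('C')(d) = Add(2, Mul(d, Add(d, d))) = Add(2, Mul(d, Mul(2, d))) = Add(2, Mul(2, Pow(d, 2))))
Mul(Function('C')(X), Function('P')(Function('m')(-1, Mul(-1, 2)))) = Mul(Add(2, Mul(2, Pow(25, 2))), 9) = Mul(Add(2, Mul(2, 625)), 9) = Mul(Add(2, 1250), 9) = Mul(1252, 9) = 11268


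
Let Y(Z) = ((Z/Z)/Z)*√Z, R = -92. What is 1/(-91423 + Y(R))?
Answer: -8410916/768951173469 + 2*I*√23/768951173469 ≈ -1.0938e-5 + 1.2474e-11*I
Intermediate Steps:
Y(Z) = Z^(-½) (Y(Z) = (1/Z)*√Z = √Z/Z = Z^(-½))
1/(-91423 + Y(R)) = 1/(-91423 + (-92)^(-½)) = 1/(-91423 - I*√23/46)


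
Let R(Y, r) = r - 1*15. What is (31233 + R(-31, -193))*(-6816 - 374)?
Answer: -223069750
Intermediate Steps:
R(Y, r) = -15 + r (R(Y, r) = r - 15 = -15 + r)
(31233 + R(-31, -193))*(-6816 - 374) = (31233 + (-15 - 193))*(-6816 - 374) = (31233 - 208)*(-7190) = 31025*(-7190) = -223069750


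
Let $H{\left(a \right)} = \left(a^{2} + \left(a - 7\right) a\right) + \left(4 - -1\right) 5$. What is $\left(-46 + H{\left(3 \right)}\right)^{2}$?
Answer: $576$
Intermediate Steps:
$H{\left(a \right)} = 25 + a^{2} + a \left(-7 + a\right)$ ($H{\left(a \right)} = \left(a^{2} + \left(-7 + a\right) a\right) + \left(4 + 1\right) 5 = \left(a^{2} + a \left(-7 + a\right)\right) + 5 \cdot 5 = \left(a^{2} + a \left(-7 + a\right)\right) + 25 = 25 + a^{2} + a \left(-7 + a\right)$)
$\left(-46 + H{\left(3 \right)}\right)^{2} = \left(-46 + \left(25 - 21 + 2 \cdot 3^{2}\right)\right)^{2} = \left(-46 + \left(25 - 21 + 2 \cdot 9\right)\right)^{2} = \left(-46 + \left(25 - 21 + 18\right)\right)^{2} = \left(-46 + 22\right)^{2} = \left(-24\right)^{2} = 576$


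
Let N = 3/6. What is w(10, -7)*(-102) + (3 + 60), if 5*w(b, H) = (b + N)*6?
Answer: -6111/5 ≈ -1222.2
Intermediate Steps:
N = ½ (N = 3*(⅙) = ½ ≈ 0.50000)
w(b, H) = ⅗ + 6*b/5 (w(b, H) = ((b + ½)*6)/5 = ((½ + b)*6)/5 = (3 + 6*b)/5 = ⅗ + 6*b/5)
w(10, -7)*(-102) + (3 + 60) = (⅗ + (6/5)*10)*(-102) + (3 + 60) = (⅗ + 12)*(-102) + 63 = (63/5)*(-102) + 63 = -6426/5 + 63 = -6111/5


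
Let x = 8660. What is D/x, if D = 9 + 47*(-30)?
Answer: -1401/8660 ≈ -0.16178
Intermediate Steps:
D = -1401 (D = 9 - 1410 = -1401)
D/x = -1401/8660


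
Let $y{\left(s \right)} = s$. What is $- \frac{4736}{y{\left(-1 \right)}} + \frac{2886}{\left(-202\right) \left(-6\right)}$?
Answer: $\frac{957153}{202} \approx 4738.4$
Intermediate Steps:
$- \frac{4736}{y{\left(-1 \right)}} + \frac{2886}{\left(-202\right) \left(-6\right)} = - \frac{4736}{-1} + \frac{2886}{\left(-202\right) \left(-6\right)} = \left(-4736\right) \left(-1\right) + \frac{2886}{1212} = 4736 + 2886 \cdot \frac{1}{1212} = 4736 + \frac{481}{202} = \frac{957153}{202}$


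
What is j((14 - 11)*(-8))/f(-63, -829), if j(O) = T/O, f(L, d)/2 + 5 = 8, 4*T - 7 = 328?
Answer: -335/576 ≈ -0.58160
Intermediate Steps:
T = 335/4 (T = 7/4 + (¼)*328 = 7/4 + 82 = 335/4 ≈ 83.750)
f(L, d) = 6 (f(L, d) = -10 + 2*8 = -10 + 16 = 6)
j(O) = 335/(4*O)
j((14 - 11)*(-8))/f(-63, -829) = (335/(4*(((14 - 11)*(-8)))))/6 = (335/(4*((3*(-8)))))*(⅙) = ((335/4)/(-24))*(⅙) = ((335/4)*(-1/24))*(⅙) = -335/96*⅙ = -335/576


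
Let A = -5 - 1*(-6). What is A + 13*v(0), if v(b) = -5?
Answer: -64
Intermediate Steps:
A = 1 (A = -5 + 6 = 1)
A + 13*v(0) = 1 + 13*(-5) = 1 - 65 = -64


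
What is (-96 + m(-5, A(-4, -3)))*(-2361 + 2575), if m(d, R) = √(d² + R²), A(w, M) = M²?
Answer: -20544 + 214*√106 ≈ -18341.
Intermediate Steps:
m(d, R) = √(R² + d²)
(-96 + m(-5, A(-4, -3)))*(-2361 + 2575) = (-96 + √(((-3)²)² + (-5)²))*(-2361 + 2575) = (-96 + √(9² + 25))*214 = (-96 + √(81 + 25))*214 = (-96 + √106)*214 = -20544 + 214*√106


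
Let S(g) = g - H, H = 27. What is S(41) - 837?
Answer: -823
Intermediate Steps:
S(g) = -27 + g (S(g) = g - 1*27 = g - 27 = -27 + g)
S(41) - 837 = (-27 + 41) - 837 = 14 - 837 = -823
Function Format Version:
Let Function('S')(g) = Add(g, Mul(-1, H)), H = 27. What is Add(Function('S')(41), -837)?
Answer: -823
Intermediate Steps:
Function('S')(g) = Add(-27, g) (Function('S')(g) = Add(g, Mul(-1, 27)) = Add(g, -27) = Add(-27, g))
Add(Function('S')(41), -837) = Add(Add(-27, 41), -837) = Add(14, -837) = -823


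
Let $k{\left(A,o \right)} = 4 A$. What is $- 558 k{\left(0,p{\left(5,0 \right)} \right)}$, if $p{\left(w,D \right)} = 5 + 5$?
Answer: $0$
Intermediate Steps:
$p{\left(w,D \right)} = 10$
$- 558 k{\left(0,p{\left(5,0 \right)} \right)} = - 558 \cdot 4 \cdot 0 = \left(-558\right) 0 = 0$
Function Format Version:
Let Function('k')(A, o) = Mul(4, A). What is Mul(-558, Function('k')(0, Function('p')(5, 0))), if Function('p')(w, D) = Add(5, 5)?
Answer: 0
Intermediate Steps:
Function('p')(w, D) = 10
Mul(-558, Function('k')(0, Function('p')(5, 0))) = Mul(-558, Mul(4, 0)) = Mul(-558, 0) = 0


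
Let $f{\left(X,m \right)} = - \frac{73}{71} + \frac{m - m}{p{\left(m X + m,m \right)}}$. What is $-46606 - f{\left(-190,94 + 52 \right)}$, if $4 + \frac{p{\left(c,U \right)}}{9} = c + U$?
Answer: $- \frac{3308953}{71} \approx -46605.0$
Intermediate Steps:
$p{\left(c,U \right)} = -36 + 9 U + 9 c$ ($p{\left(c,U \right)} = -36 + 9 \left(c + U\right) = -36 + 9 \left(U + c\right) = -36 + \left(9 U + 9 c\right) = -36 + 9 U + 9 c$)
$f{\left(X,m \right)} = - \frac{73}{71}$ ($f{\left(X,m \right)} = - \frac{73}{71} + \frac{m - m}{-36 + 9 m + 9 \left(m X + m\right)} = \left(-73\right) \frac{1}{71} + \frac{0}{-36 + 9 m + 9 \left(X m + m\right)} = - \frac{73}{71} + \frac{0}{-36 + 9 m + 9 \left(m + X m\right)} = - \frac{73}{71} + \frac{0}{-36 + 9 m + \left(9 m + 9 X m\right)} = - \frac{73}{71} + \frac{0}{-36 + 18 m + 9 X m} = - \frac{73}{71} + 0 = - \frac{73}{71}$)
$-46606 - f{\left(-190,94 + 52 \right)} = -46606 - - \frac{73}{71} = -46606 + \frac{73}{71} = - \frac{3308953}{71}$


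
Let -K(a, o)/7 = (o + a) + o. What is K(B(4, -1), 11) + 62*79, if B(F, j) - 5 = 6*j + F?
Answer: 4723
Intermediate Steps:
B(F, j) = 5 + F + 6*j (B(F, j) = 5 + (6*j + F) = 5 + (F + 6*j) = 5 + F + 6*j)
K(a, o) = -14*o - 7*a (K(a, o) = -7*((o + a) + o) = -7*((a + o) + o) = -7*(a + 2*o) = -14*o - 7*a)
K(B(4, -1), 11) + 62*79 = (-14*11 - 7*(5 + 4 + 6*(-1))) + 62*79 = (-154 - 7*(5 + 4 - 6)) + 4898 = (-154 - 7*3) + 4898 = (-154 - 21) + 4898 = -175 + 4898 = 4723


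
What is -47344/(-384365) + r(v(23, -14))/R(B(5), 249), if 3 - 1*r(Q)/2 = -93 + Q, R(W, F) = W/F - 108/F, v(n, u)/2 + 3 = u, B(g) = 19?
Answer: -24879576484/34208485 ≈ -727.29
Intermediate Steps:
v(n, u) = -6 + 2*u
R(W, F) = -108/F + W/F
r(Q) = 192 - 2*Q (r(Q) = 6 - 2*(-93 + Q) = 6 + (186 - 2*Q) = 192 - 2*Q)
-47344/(-384365) + r(v(23, -14))/R(B(5), 249) = -47344/(-384365) + (192 - 2*(-6 + 2*(-14)))/(((-108 + 19)/249)) = -47344*(-1/384365) + (192 - 2*(-6 - 28))/(((1/249)*(-89))) = 47344/384365 + (192 - 2*(-34))/(-89/249) = 47344/384365 + (192 + 68)*(-249/89) = 47344/384365 + 260*(-249/89) = 47344/384365 - 64740/89 = -24879576484/34208485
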